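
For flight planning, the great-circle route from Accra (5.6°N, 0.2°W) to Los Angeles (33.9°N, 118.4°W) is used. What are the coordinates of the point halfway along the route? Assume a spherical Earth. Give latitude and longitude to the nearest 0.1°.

≈ 34.7°N, 50.7°W

The haversine formula gives a central angle δ ≈ 1.913 rad (109.6°) between the endpoints.
Interpolate at f = 1/2 with slerp weights a = sin((1−f)δ)/sin δ ≈ 0.868, b = sin(fδ)/sin δ ≈ 0.868.
p = a·p₁ + b·p₂ ≈ (0.521, -0.637, 0.569); φ = arcsin(p_z) ≈ 34.66°, λ = atan2(p_y, p_x) ≈ -50.70°.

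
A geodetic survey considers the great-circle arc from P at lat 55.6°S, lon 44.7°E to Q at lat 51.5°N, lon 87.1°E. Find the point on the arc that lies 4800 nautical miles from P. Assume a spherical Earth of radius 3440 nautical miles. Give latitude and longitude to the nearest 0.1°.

≈ lat 20.6°N, lon 73.3°E

Convert each endpoint to a unit vector on the sphere (x = cos φ cos λ, y = cos φ sin λ, z = sin φ).
The central angle between the endpoints is δ = arccos(p₁·p₂) ≈ 1.967 rad (112.7°). The total great-circle distance is δ·R ≈ 1.967 × 3440 ≈ 6767 nmi, so the target fraction is f = 4800/6767 ≈ 0.709.
Interpolate at f ≈ 0.709 with slerp weights a = sin((1−f)δ)/sin δ ≈ 0.587, b = sin(fδ)/sin δ ≈ 1.067.
p = a·p₁ + b·p₂ ≈ (0.269, 0.897, 0.351); φ = arcsin(p_z) ≈ 20.57°, λ = atan2(p_y, p_x) ≈ 73.29°.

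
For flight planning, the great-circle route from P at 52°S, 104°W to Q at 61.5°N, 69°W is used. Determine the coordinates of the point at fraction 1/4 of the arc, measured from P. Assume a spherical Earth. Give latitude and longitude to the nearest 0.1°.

Convert each endpoint to a unit vector on the sphere (x = cos φ cos λ, y = cos φ sin λ, z = sin φ).
The central angle between the endpoints is δ = arccos(p₁·p₂) ≈ 2.040 rad (116.9°).
Interpolate at f = 1/4 with slerp weights a = sin((1−f)δ)/sin δ ≈ 1.120, b = sin(fδ)/sin δ ≈ 0.547.
p = a·p₁ + b·p₂ ≈ (-0.073, -0.913, -0.402); φ = arcsin(p_z) ≈ -23.69°, λ = atan2(p_y, p_x) ≈ -94.59°.

≈ 23.7°S, 94.6°W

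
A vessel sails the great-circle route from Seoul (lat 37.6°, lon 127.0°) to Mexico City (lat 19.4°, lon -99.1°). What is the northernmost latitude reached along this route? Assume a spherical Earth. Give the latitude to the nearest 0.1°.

≈ 55.4°

The great circle lies in the plane with unit normal n̂ = (p₁ × p₂)/|p₁ × p₂|.
Here n̂_z ≈ +0.567; the vertex latitude is φ_max = arccos|n̂_z| ≈ 55.4°.
Check via Clairaut: cos φ_max = |cos φ₁| · sin C = cos(37.6°)·sin(45.7°) ≈ 0.567, again giving ≈ 55.4°.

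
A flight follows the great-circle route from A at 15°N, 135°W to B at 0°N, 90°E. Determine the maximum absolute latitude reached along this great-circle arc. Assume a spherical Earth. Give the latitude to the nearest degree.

≈ 21°N

The great circle lies in the plane with unit normal n̂ = (p₁ × p₂)/|p₁ × p₂|.
Here n̂_z ≈ -0.935; the vertex latitude is φ_max = arccos|n̂_z| ≈ 20.8°.
Check via Clairaut: cos φ_max = |cos φ₁| · sin C = cos(15.0°)·sin(75.5°) ≈ 0.935, again giving ≈ 20.8°.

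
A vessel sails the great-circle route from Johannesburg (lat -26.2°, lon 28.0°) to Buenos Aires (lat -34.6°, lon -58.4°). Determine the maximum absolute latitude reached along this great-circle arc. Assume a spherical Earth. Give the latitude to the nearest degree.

≈ -39°

The great circle lies in the plane with unit normal n̂ = (p₁ × p₂)/|p₁ × p₂|.
Here n̂_z ≈ -0.772; the vertex latitude is φ_max = arccos|n̂_z| ≈ 39.5°.
Check via Clairaut: cos φ_max = |cos φ₁| · sin C = cos(26.2°)·sin(120.6°) ≈ 0.772, again giving ≈ 39.5°.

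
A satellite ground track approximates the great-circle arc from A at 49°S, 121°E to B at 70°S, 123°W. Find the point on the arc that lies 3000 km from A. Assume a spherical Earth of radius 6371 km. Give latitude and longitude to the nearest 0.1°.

From cos δ = sin φ₁ sin φ₂ + cos φ₁ cos φ₂ cos Δλ, the central angle is δ ≈ 0.914 rad (52.4°). The total great-circle distance is δ·R ≈ 0.914 × 6371 ≈ 5821 km, so the target fraction is f = 3000/5821 ≈ 0.515.
Interpolate at f ≈ 0.515 with slerp weights a = sin((1−f)δ)/sin δ ≈ 0.541, b = sin(fδ)/sin δ ≈ 0.573.
p = a·p₁ + b·p₂ ≈ (-0.290, 0.140, -0.947); φ = arcsin(p_z) ≈ -71.24°, λ = atan2(p_y, p_x) ≈ 154.20°.

≈ 71.2°S, 154.2°E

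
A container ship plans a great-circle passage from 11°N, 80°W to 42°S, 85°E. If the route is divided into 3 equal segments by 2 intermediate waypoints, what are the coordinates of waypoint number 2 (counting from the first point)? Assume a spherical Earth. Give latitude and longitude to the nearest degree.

From cos δ = sin φ₁ sin φ₂ + cos φ₁ cos φ₂ cos Δλ, the central angle is δ ≈ 2.554 rad (146.3°).
Interpolate at f = 2/3 with slerp weights a = sin((1−f)δ)/sin δ ≈ 1.357, b = sin(fδ)/sin δ ≈ 1.788.
p = a·p₁ + b·p₂ ≈ (0.347, 0.012, -0.938); φ = arcsin(p_z) ≈ -69.67°, λ = atan2(p_y, p_x) ≈ 2.01°.

≈ 70°S, 2°E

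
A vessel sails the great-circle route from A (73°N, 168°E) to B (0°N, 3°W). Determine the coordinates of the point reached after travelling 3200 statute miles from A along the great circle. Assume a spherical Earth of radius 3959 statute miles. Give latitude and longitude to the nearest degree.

From cos δ = sin φ₁ sin φ₂ + cos φ₁ cos φ₂ cos Δλ, the central angle is δ ≈ 1.864 rad (106.8°). The total great-circle distance is δ·R ≈ 1.864 × 3959 ≈ 7379 mi, so the target fraction is f = 3200/7379 ≈ 0.434.
Interpolate at f ≈ 0.434 with slerp weights a = sin((1−f)δ)/sin δ ≈ 0.909, b = sin(fδ)/sin δ ≈ 0.755.
p = a·p₁ + b·p₂ ≈ (0.494, 0.016, 0.869); φ = arcsin(p_z) ≈ 60.36°, λ = atan2(p_y, p_x) ≈ 1.82°.

≈ (60°N, 2°E)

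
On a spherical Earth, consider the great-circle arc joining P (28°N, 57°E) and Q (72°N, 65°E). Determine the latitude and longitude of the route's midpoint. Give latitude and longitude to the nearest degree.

Convert each endpoint to a unit vector on the sphere (x = cos φ cos λ, y = cos φ sin λ, z = sin φ).
The central angle between the endpoints is δ = arccos(p₁·p₂) ≈ 0.772 rad (44.2°).
Interpolate at f = 1/2 with slerp weights a = sin((1−f)δ)/sin δ ≈ 0.540, b = sin(fδ)/sin δ ≈ 0.540.
p = a·p₁ + b·p₂ ≈ (0.330, 0.551, 0.767); φ = arcsin(p_z) ≈ 50.05°, λ = atan2(p_y, p_x) ≈ 59.07°.

≈ (50°N, 59°E)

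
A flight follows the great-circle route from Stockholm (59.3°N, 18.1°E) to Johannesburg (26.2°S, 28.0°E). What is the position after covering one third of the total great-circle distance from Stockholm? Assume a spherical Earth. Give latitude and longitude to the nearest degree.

≈ 31°N, 23°E

Write both endpoints as unit vectors p₁, p₂ with components (cos φ cos λ, cos φ sin λ, sin φ).
The central angle between the endpoints is δ = arccos(p₁·p₂) ≈ 1.499 rad (85.9°).
Interpolate at f = 1/3 with slerp weights a = sin((1−f)δ)/sin δ ≈ 0.843, b = sin(fδ)/sin δ ≈ 0.480.
p = a·p₁ + b·p₂ ≈ (0.790, 0.336, 0.513); φ = arcsin(p_z) ≈ 30.87°, λ = atan2(p_y, p_x) ≈ 23.05°.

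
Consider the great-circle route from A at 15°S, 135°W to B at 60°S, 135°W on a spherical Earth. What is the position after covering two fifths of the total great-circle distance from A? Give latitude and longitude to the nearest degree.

≈ 33°S, 135°W

Write both endpoints as unit vectors p₁, p₂ with components (cos φ cos λ, cos φ sin λ, sin φ).
The central angle between the endpoints is δ = arccos(p₁·p₂) ≈ 0.785 rad (45.0°).
Interpolate at f = 2/5 with slerp weights a = sin((1−f)δ)/sin δ ≈ 0.642, b = sin(fδ)/sin δ ≈ 0.437.
p = a·p₁ + b·p₂ ≈ (-0.593, -0.593, -0.545); φ = arcsin(p_z) ≈ -33.00°, λ = atan2(p_y, p_x) ≈ -135.00°.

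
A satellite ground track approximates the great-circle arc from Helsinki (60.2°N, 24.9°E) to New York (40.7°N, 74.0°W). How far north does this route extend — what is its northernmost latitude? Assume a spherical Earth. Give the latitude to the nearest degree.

≈ 64°N

The great circle lies in the plane with unit normal n̂ = (p₁ × p₂)/|p₁ × p₂|.
Here n̂_z ≈ -0.432; the vertex latitude is φ_max = arccos|n̂_z| ≈ 64.4°.
Check via Clairaut: cos φ_max = |cos φ₁| · sin C = cos(60.2°)·sin(60.4°) ≈ 0.432, again giving ≈ 64.4°.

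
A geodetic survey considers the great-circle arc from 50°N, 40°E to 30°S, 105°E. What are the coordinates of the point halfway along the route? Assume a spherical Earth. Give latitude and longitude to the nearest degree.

≈ 12°N, 78°E

Write both endpoints as unit vectors p₁, p₂ with components (cos φ cos λ, cos φ sin λ, sin φ).
The central angle between the endpoints is δ = arccos(p₁·p₂) ≈ 1.719 rad (98.5°).
Interpolate at f = 1/2 with slerp weights a = sin((1−f)δ)/sin δ ≈ 0.766, b = sin(fδ)/sin δ ≈ 0.766.
p = a·p₁ + b·p₂ ≈ (0.205, 0.957, 0.204); φ = arcsin(p_z) ≈ 11.76°, λ = atan2(p_y, p_x) ≈ 77.88°.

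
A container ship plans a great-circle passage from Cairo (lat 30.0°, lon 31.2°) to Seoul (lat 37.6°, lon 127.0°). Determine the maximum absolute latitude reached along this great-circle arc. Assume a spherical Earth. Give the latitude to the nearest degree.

The great circle lies in the plane with unit normal n̂ = (p₁ × p₂)/|p₁ × p₂|.
Here n̂_z ≈ +0.702; the vertex latitude is φ_max = arccos|n̂_z| ≈ 45.4°.

≈ 45°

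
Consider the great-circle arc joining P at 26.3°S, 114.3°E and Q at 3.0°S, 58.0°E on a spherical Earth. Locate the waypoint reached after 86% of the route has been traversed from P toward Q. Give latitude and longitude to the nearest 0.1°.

≈ 7.0°S, 65.2°E

Write both endpoints as unit vectors p₁, p₂ with components (cos φ cos λ, cos φ sin λ, sin φ).
The central angle between the endpoints is δ = arccos(p₁·p₂) ≈ 1.024 rad (58.7°).
Interpolate at f = 0.86 with slerp weights a = sin((1−f)δ)/sin δ ≈ 0.167, b = sin(fδ)/sin δ ≈ 0.903.
p = a·p₁ + b·p₂ ≈ (0.416, 0.901, -0.121); φ = arcsin(p_z) ≈ -6.97°, λ = atan2(p_y, p_x) ≈ 65.22°.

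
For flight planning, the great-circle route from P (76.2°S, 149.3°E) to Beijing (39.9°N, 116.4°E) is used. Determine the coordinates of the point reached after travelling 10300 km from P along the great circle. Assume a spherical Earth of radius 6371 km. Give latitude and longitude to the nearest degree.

Write both endpoints as unit vectors p₁, p₂ with components (cos φ cos λ, cos φ sin λ, sin φ).
The central angle between the endpoints is δ = arccos(p₁·p₂) ≈ 2.059 rad (118.0°). The total great-circle distance is δ·R ≈ 2.059 × 6371 ≈ 13120 km, so the target fraction is f = 10300/13120 ≈ 0.785.
Interpolate at f ≈ 0.785 with slerp weights a = sin((1−f)δ)/sin δ ≈ 0.485, b = sin(fδ)/sin δ ≈ 1.131.
p = a·p₁ + b·p₂ ≈ (-0.485, 0.836, 0.255); φ = arcsin(p_z) ≈ 14.75°, λ = atan2(p_y, p_x) ≈ 120.13°.

≈ (15°N, 120°E)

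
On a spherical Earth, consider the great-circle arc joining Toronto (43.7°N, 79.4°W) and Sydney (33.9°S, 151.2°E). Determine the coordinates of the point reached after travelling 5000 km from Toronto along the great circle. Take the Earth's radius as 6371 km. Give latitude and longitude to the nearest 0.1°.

The haversine formula gives a central angle δ ≈ 2.444 rad (140.0°) between the endpoints. The total great-circle distance is δ·R ≈ 2.444 × 6371 ≈ 15569 km, so the target fraction is f = 5000/15569 ≈ 0.321.
Interpolate at f ≈ 0.321 with slerp weights a = sin((1−f)δ)/sin δ ≈ 1.550, b = sin(fδ)/sin δ ≈ 1.100.
p = a·p₁ + b·p₂ ≈ (-0.594, -0.662, 0.458); φ = arcsin(p_z) ≈ 27.23°, λ = atan2(p_y, p_x) ≈ -131.90°.

≈ (27.2°N, 131.9°W)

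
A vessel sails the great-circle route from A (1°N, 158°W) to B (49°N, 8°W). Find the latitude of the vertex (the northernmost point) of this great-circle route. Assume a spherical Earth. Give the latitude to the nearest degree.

≈ 67°N

The great circle lies in the plane with unit normal n̂ = (p₁ × p₂)/|p₁ × p₂|.
Here n̂_z ≈ +0.394; the vertex latitude is φ_max = arccos|n̂_z| ≈ 66.8°.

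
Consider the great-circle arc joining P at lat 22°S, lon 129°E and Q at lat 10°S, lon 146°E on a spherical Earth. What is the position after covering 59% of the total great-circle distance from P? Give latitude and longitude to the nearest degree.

Convert each endpoint to a unit vector on the sphere (x = cos φ cos λ, y = cos φ sin λ, z = sin φ).
The central angle between the endpoints is δ = arccos(p₁·p₂) ≈ 0.353 rad (20.2°).
Interpolate at f = 0.59 with slerp weights a = sin((1−f)δ)/sin δ ≈ 0.417, b = sin(fδ)/sin δ ≈ 0.598.
p = a·p₁ + b·p₂ ≈ (-0.732, 0.630, -0.260); φ = arcsin(p_z) ≈ -15.08°, λ = atan2(p_y, p_x) ≈ 139.27°.

≈ lat 15°S, lon 139°E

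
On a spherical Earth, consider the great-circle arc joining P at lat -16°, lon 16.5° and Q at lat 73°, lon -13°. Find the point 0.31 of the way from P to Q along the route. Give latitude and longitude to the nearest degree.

From cos δ = sin φ₁ sin φ₂ + cos φ₁ cos φ₂ cos Δλ, the central angle is δ ≈ 1.590 rad (91.1°).
Interpolate at f = 0.31 with slerp weights a = sin((1−f)δ)/sin δ ≈ 0.890, b = sin(fδ)/sin δ ≈ 0.473.
p = a·p₁ + b·p₂ ≈ (0.955, 0.212, 0.207); φ = arcsin(p_z) ≈ 11.96°, λ = atan2(p_y, p_x) ≈ 12.51°.

≈ lat 12°, lon 13°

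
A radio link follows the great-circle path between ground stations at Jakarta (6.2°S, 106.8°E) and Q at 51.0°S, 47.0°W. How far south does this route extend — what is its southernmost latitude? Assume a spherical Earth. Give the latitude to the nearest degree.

The great circle lies in the plane with unit normal n̂ = (p₁ × p₂)/|p₁ × p₂|.
Here n̂_z ≈ -0.314; the vertex latitude is φ_max = arccos|n̂_z| ≈ 71.7°.
Check via Clairaut: cos φ_max = |cos φ₁| · sin C = cos(6.2°)·sin(161.6°) ≈ 0.314, again giving ≈ 71.7°.

≈ 72°S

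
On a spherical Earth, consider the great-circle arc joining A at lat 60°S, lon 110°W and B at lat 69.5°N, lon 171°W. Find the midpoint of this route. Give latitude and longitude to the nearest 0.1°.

≈ lat 5.5°N, lon 134.6°W

The haversine formula gives a central angle δ ≈ 2.384 rad (136.6°) between the endpoints.
Interpolate at f = 1/2 with slerp weights a = sin((1−f)δ)/sin δ ≈ 1.352, b = sin(fδ)/sin δ ≈ 1.352.
p = a·p₁ + b·p₂ ≈ (-0.699, -0.709, 0.095); φ = arcsin(p_z) ≈ 5.48°, λ = atan2(p_y, p_x) ≈ -134.58°.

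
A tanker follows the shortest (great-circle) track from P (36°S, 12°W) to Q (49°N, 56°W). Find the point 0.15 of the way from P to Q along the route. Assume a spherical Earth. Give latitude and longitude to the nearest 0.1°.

≈ (23.3°S, 18.9°W)

The haversine formula gives a central angle δ ≈ 1.633 rad (93.5°) between the endpoints.
Interpolate at f = 0.15 with slerp weights a = sin((1−f)δ)/sin δ ≈ 0.985, b = sin(fδ)/sin δ ≈ 0.243.
p = a·p₁ + b·p₂ ≈ (0.869, -0.298, -0.396); φ = arcsin(p_z) ≈ -23.31°, λ = atan2(p_y, p_x) ≈ -18.92°.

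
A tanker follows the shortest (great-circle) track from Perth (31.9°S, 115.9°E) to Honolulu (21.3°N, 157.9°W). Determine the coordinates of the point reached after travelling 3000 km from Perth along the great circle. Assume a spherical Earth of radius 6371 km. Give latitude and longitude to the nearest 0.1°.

≈ (19.8°S, 142.8°E)

Write both endpoints as unit vectors p₁, p₂ with components (cos φ cos λ, cos φ sin λ, sin φ).
The central angle between the endpoints is δ = arccos(p₁·p₂) ≈ 1.711 rad (98.0°). The total great-circle distance is δ·R ≈ 1.711 × 6371 ≈ 10899 km, so the target fraction is f = 3000/10899 ≈ 0.275.
Interpolate at f ≈ 0.275 with slerp weights a = sin((1−f)δ)/sin δ ≈ 0.955, b = sin(fδ)/sin δ ≈ 0.458.
p = a·p₁ + b·p₂ ≈ (-0.750, 0.569, -0.338); φ = arcsin(p_z) ≈ -19.77°, λ = atan2(p_y, p_x) ≈ 142.81°.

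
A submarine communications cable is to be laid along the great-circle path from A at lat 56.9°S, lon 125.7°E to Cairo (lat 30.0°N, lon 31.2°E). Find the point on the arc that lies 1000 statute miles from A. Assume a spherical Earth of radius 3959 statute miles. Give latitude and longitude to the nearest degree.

From cos δ = sin φ₁ sin φ₂ + cos φ₁ cos φ₂ cos Δλ, the central angle is δ ≈ 2.044 rad (117.1°). The total great-circle distance is δ·R ≈ 2.044 × 3959 ≈ 8093 mi, so the target fraction is f = 1000/8093 ≈ 0.124.
Interpolate at f ≈ 0.124 with slerp weights a = sin((1−f)δ)/sin δ ≈ 1.096, b = sin(fδ)/sin δ ≈ 0.281.
p = a·p₁ + b·p₂ ≈ (-0.141, 0.612, -0.778); φ = arcsin(p_z) ≈ -51.08°, λ = atan2(p_y, p_x) ≈ 103.00°.

≈ lat 51°S, lon 103°E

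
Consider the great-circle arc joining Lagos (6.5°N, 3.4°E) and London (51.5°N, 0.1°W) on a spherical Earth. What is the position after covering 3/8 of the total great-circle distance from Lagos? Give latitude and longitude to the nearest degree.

≈ (23°N, 2°E)

Convert each endpoint to a unit vector on the sphere (x = cos φ cos λ, y = cos φ sin λ, z = sin φ).
The central angle between the endpoints is δ = arccos(p₁·p₂) ≈ 0.787 rad (45.1°).
Interpolate at f = 3/8 with slerp weights a = sin((1−f)δ)/sin δ ≈ 0.667, b = sin(fδ)/sin δ ≈ 0.411.
p = a·p₁ + b·p₂ ≈ (0.917, 0.039, 0.397); φ = arcsin(p_z) ≈ 23.38°, λ = atan2(p_y, p_x) ≈ 2.43°.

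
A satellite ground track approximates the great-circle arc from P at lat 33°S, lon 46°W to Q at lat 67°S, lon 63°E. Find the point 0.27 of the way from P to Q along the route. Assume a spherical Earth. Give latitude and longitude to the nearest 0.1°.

≈ lat 49.1°S, lon 35.1°W

Write both endpoints as unit vectors p₁, p₂ with components (cos φ cos λ, cos φ sin λ, sin φ).
The central angle between the endpoints is δ = arccos(p₁·p₂) ≈ 1.165 rad (66.8°).
Interpolate at f = 0.27 with slerp weights a = sin((1−f)δ)/sin δ ≈ 0.818, b = sin(fδ)/sin δ ≈ 0.337.
p = a·p₁ + b·p₂ ≈ (0.536, -0.376, -0.756); φ = arcsin(p_z) ≈ -49.07°, λ = atan2(p_y, p_x) ≈ -35.05°.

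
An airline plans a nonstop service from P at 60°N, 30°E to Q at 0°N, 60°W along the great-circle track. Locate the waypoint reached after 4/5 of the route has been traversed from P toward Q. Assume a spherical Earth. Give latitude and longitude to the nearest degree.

Convert each endpoint to a unit vector on the sphere (x = cos φ cos λ, y = cos φ sin λ, z = sin φ).
The central angle between the endpoints is δ = arccos(p₁·p₂) ≈ 1.571 rad (90.0°).
Interpolate at f = 4/5 with slerp weights a = sin((1−f)δ)/sin δ ≈ 0.309, b = sin(fδ)/sin δ ≈ 0.951.
p = a·p₁ + b·p₂ ≈ (0.609, -0.746, 0.268); φ = arcsin(p_z) ≈ 15.52°, λ = atan2(p_y, p_x) ≈ -50.77°.

≈ 16°N, 51°W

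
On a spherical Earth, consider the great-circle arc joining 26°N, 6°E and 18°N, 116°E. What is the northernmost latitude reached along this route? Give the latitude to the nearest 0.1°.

The great circle lies in the plane with unit normal n̂ = (p₁ × p₂)/|p₁ × p₂|.
Here n̂_z ≈ +0.813; the vertex latitude is φ_max = arccos|n̂_z| ≈ 35.6°.
Check via Clairaut: cos φ_max = |cos φ₁| · sin C = cos(26.0°)·sin(64.8°) ≈ 0.813, again giving ≈ 35.6°.

≈ 35.6°N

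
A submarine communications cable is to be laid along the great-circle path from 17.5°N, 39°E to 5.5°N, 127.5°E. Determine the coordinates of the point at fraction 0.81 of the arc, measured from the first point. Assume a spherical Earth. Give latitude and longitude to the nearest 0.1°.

Convert each endpoint to a unit vector on the sphere (x = cos φ cos λ, y = cos φ sin λ, z = sin φ).
The central angle between the endpoints is δ = arccos(p₁·p₂) ≈ 1.517 rad (86.9°).
Interpolate at f = 0.81 with slerp weights a = sin((1−f)δ)/sin δ ≈ 0.285, b = sin(fδ)/sin δ ≈ 0.943.
p = a·p₁ + b·p₂ ≈ (-0.361, 0.916, 0.176); φ = arcsin(p_z) ≈ 10.14°, λ = atan2(p_y, p_x) ≈ 111.50°.

≈ 10.1°N, 111.5°E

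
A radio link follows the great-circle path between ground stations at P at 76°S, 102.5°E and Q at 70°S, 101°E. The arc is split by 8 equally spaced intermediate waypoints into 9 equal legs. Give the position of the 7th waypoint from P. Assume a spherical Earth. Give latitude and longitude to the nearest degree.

The haversine formula gives a central angle δ ≈ 0.105 rad (6.0°) between the endpoints.
Interpolate at f = 7/9 with slerp weights a = sin((1−f)δ)/sin δ ≈ 0.223, b = sin(fδ)/sin δ ≈ 0.778.
p = a·p₁ + b·p₂ ≈ (-0.062, 0.314, -0.947); φ = arcsin(p_z) ≈ -71.33°, λ = atan2(p_y, p_x) ≈ 101.25°.

≈ 71°S, 101°E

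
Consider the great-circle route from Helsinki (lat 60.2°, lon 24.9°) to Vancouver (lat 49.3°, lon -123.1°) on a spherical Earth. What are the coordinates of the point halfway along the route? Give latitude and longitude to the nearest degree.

≈ lat 78°, lon -74°

Convert each endpoint to a unit vector on the sphere (x = cos φ cos λ, y = cos φ sin λ, z = sin φ).
The central angle between the endpoints is δ = arccos(p₁·p₂) ≈ 1.178 rad (67.5°).
Interpolate at f = 1/2 with slerp weights a = sin((1−f)δ)/sin δ ≈ 0.601, b = sin(fδ)/sin δ ≈ 0.601.
p = a·p₁ + b·p₂ ≈ (0.057, -0.203, 0.978); φ = arcsin(p_z) ≈ 77.85°, λ = atan2(p_y, p_x) ≈ -74.31°.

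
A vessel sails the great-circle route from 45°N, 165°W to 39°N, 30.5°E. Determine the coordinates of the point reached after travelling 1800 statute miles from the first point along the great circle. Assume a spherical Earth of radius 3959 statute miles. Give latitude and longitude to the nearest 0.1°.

≈ 69.9°N, 179.6°E

The haversine formula gives a central angle δ ≈ 1.655 rad (94.8°) between the endpoints. The total great-circle distance is δ·R ≈ 1.655 × 3959 ≈ 6554 mi, so the target fraction is f = 1800/6554 ≈ 0.275.
Interpolate at f ≈ 0.275 with slerp weights a = sin((1−f)δ)/sin δ ≈ 0.936, b = sin(fδ)/sin δ ≈ 0.441.
p = a·p₁ + b·p₂ ≈ (-0.344, 0.003, 0.939); φ = arcsin(p_z) ≈ 69.88°, λ = atan2(p_y, p_x) ≈ 179.57°.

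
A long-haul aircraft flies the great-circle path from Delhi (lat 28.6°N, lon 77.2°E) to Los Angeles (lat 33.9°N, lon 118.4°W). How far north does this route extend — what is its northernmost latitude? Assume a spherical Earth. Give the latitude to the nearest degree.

≈ 77°N

The great circle lies in the plane with unit normal n̂ = (p₁ × p₂)/|p₁ × p₂|.
Here n̂_z ≈ +0.218; the vertex latitude is φ_max = arccos|n̂_z| ≈ 77.4°.
Check via Clairaut: cos φ_max = |cos φ₁| · sin C = cos(28.6°)·sin(14.4°) ≈ 0.218, again giving ≈ 77.4°.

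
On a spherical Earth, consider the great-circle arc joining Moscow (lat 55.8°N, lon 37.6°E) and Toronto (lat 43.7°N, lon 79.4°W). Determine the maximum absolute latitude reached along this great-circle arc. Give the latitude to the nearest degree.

≈ 67°N

The great circle lies in the plane with unit normal n̂ = (p₁ × p₂)/|p₁ × p₂|.
Here n̂_z ≈ -0.393; the vertex latitude is φ_max = arccos|n̂_z| ≈ 66.9°.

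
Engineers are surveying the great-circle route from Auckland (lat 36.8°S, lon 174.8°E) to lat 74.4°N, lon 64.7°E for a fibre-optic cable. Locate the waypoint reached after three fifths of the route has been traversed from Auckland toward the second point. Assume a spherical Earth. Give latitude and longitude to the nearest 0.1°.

From cos δ = sin φ₁ sin φ₂ + cos φ₁ cos φ₂ cos Δλ, the central angle is δ ≈ 2.280 rad (130.6°).
Interpolate at f = 3/5 with slerp weights a = sin((1−f)δ)/sin δ ≈ 1.042, b = sin(fδ)/sin δ ≈ 1.290.
p = a·p₁ + b·p₂ ≈ (-0.682, 0.389, 0.619); φ = arcsin(p_z) ≈ 38.23°, λ = atan2(p_y, p_x) ≈ 150.29°.

≈ lat 38.2°N, lon 150.3°E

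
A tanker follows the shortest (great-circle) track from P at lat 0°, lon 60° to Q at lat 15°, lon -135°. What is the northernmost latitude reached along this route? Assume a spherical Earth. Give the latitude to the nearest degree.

≈ 46°

The great circle lies in the plane with unit normal n̂ = (p₁ × p₂)/|p₁ × p₂|.
Here n̂_z ≈ +0.695; the vertex latitude is φ_max = arccos|n̂_z| ≈ 46.0°.
Check via Clairaut: cos φ_max = |cos φ₁| · sin C = cos(0.0°)·sin(44.0°) ≈ 0.695, again giving ≈ 46.0°.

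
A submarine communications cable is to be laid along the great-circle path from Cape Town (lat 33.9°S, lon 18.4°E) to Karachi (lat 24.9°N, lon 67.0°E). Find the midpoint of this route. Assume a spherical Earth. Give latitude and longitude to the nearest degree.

≈ lat 5°S, lon 44°E

Convert each endpoint to a unit vector on the sphere (x = cos φ cos λ, y = cos φ sin λ, z = sin φ).
The central angle between the endpoints is δ = arccos(p₁·p₂) ≈ 1.305 rad (74.7°).
Interpolate at f = 1/2 with slerp weights a = sin((1−f)δ)/sin δ ≈ 0.629, b = sin(fδ)/sin δ ≈ 0.629.
p = a·p₁ + b·p₂ ≈ (0.719, 0.690, -0.086); φ = arcsin(p_z) ≈ -4.93°, λ = atan2(p_y, p_x) ≈ 43.85°.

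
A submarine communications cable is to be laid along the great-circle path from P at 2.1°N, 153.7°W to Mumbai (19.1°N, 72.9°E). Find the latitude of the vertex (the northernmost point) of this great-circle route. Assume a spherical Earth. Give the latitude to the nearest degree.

The great circle lies in the plane with unit normal n̂ = (p₁ × p₂)/|p₁ × p₂|.
Here n̂_z ≈ -0.890; the vertex latitude is φ_max = arccos|n̂_z| ≈ 27.1°.

≈ 27°N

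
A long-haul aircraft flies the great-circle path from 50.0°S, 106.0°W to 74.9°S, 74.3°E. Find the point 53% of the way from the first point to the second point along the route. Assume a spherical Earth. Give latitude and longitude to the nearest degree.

≈ 79°S, 106°W

Convert each endpoint to a unit vector on the sphere (x = cos φ cos λ, y = cos φ sin λ, z = sin φ).
The central angle between the endpoints is δ = arccos(p₁·p₂) ≈ 0.962 rad (55.1°).
Interpolate at f = 0.53 with slerp weights a = sin((1−f)δ)/sin δ ≈ 0.533, b = sin(fδ)/sin δ ≈ 0.595.
p = a·p₁ + b·p₂ ≈ (-0.052, -0.180, -0.982); φ = arcsin(p_z) ≈ -79.20°, λ = atan2(p_y, p_x) ≈ -106.25°.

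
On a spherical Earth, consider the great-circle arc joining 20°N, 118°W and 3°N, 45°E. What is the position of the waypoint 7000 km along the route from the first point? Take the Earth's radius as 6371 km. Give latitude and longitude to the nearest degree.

≈ 55°N, 47°W

Convert each endpoint to a unit vector on the sphere (x = cos φ cos λ, y = cos φ sin λ, z = sin φ).
The central angle between the endpoints is δ = arccos(p₁·p₂) ≈ 2.646 rad (151.6°). The total great-circle distance is δ·R ≈ 2.646 × 6371 ≈ 16855 km, so the target fraction is f = 7000/16855 ≈ 0.415.
Interpolate at f ≈ 0.415 with slerp weights a = sin((1−f)δ)/sin δ ≈ 2.101, b = sin(fδ)/sin δ ≈ 1.871.
p = a·p₁ + b·p₂ ≈ (0.395, -0.421, 0.816); φ = arcsin(p_z) ≈ 54.73°, λ = atan2(p_y, p_x) ≈ -46.87°.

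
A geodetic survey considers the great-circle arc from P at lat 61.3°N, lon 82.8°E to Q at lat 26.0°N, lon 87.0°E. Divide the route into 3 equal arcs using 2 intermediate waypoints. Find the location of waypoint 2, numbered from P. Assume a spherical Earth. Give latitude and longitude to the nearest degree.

Write both endpoints as unit vectors p₁, p₂ with components (cos φ cos λ, cos φ sin λ, sin φ).
The central angle between the endpoints is δ = arccos(p₁·p₂) ≈ 0.618 rad (35.4°).
Interpolate at f = 2/3 with slerp weights a = sin((1−f)δ)/sin δ ≈ 0.353, b = sin(fδ)/sin δ ≈ 0.691.
p = a·p₁ + b·p₂ ≈ (0.054, 0.789, 0.613); φ = arcsin(p_z) ≈ 37.78°, λ = atan2(p_y, p_x) ≈ 86.10°.

≈ lat 38°N, lon 86°E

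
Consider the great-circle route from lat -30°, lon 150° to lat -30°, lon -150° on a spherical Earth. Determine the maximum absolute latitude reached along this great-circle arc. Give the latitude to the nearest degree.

The great circle lies in the plane with unit normal n̂ = (p₁ × p₂)/|p₁ × p₂|.
Here n̂_z ≈ +0.832; the vertex latitude is φ_max = arccos|n̂_z| ≈ 33.7°.

≈ -34°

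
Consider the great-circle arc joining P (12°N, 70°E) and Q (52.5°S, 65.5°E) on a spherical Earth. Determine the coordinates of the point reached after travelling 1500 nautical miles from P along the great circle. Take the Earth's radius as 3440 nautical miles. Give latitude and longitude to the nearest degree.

≈ (13°S, 69°E)

Write both endpoints as unit vectors p₁, p₂ with components (cos φ cos λ, cos φ sin λ, sin φ).
The central angle between the endpoints is δ = arccos(p₁·p₂) ≈ 1.128 rad (64.6°). The total great-circle distance is δ·R ≈ 1.128 × 3440 ≈ 3880 nmi, so the target fraction is f = 1500/3880 ≈ 0.387.
Interpolate at f ≈ 0.387 with slerp weights a = sin((1−f)δ)/sin δ ≈ 0.706, b = sin(fδ)/sin δ ≈ 0.467.
p = a·p₁ + b·p₂ ≈ (0.354, 0.908, -0.224); φ = arcsin(p_z) ≈ -12.95°, λ = atan2(p_y, p_x) ≈ 68.69°.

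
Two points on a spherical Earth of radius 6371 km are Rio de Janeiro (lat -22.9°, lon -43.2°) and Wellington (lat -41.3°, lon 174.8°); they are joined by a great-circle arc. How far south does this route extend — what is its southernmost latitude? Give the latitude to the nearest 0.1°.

≈ -63.6°

The great circle lies in the plane with unit normal n̂ = (p₁ × p₂)/|p₁ × p₂|.
Here n̂_z ≈ -0.445; the vertex latitude is φ_max = arccos|n̂_z| ≈ 63.6°.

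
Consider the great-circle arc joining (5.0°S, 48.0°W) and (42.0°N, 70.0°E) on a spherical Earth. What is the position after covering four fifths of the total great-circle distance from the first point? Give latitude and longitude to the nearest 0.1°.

≈ (44.0°N, 38.8°E)

Write both endpoints as unit vectors p₁, p₂ with components (cos φ cos λ, cos φ sin λ, sin φ).
The central angle between the endpoints is δ = arccos(p₁·p₂) ≈ 1.989 rad (113.9°).
Interpolate at f = 4/5 with slerp weights a = sin((1−f)δ)/sin δ ≈ 0.424, b = sin(fδ)/sin δ ≈ 1.094.
p = a·p₁ + b·p₂ ≈ (0.561, 0.450, 0.695); φ = arcsin(p_z) ≈ 44.03°, λ = atan2(p_y, p_x) ≈ 38.77°.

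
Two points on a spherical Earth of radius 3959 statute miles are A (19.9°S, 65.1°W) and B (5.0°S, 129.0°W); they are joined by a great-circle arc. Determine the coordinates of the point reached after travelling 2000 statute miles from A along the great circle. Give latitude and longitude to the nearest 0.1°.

≈ (15.3°S, 95.1°W)

From cos δ = sin φ₁ sin φ₂ + cos φ₁ cos φ₂ cos Δλ, the central angle is δ ≈ 1.113 rad (63.8°). The total great-circle distance is δ·R ≈ 1.113 × 3959 ≈ 4407 mi, so the target fraction is f = 2000/4407 ≈ 0.454.
Interpolate at f ≈ 0.454 with slerp weights a = sin((1−f)δ)/sin δ ≈ 0.637, b = sin(fδ)/sin δ ≈ 0.539.
p = a·p₁ + b·p₂ ≈ (-0.086, -0.961, -0.264); φ = arcsin(p_z) ≈ -15.29°, λ = atan2(p_y, p_x) ≈ -95.12°.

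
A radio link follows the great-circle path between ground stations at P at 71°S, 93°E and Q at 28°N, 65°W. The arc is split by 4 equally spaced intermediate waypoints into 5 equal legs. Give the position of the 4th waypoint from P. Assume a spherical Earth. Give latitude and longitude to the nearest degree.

≈ 1°N, 60°W

From cos δ = sin φ₁ sin φ₂ + cos φ₁ cos φ₂ cos Δλ, the central angle is δ ≈ 2.361 rad (135.3°).
Interpolate at f = 4/5 with slerp weights a = sin((1−f)δ)/sin δ ≈ 0.646, b = sin(fδ)/sin δ ≈ 1.350.
p = a·p₁ + b·p₂ ≈ (0.493, -0.870, 0.023); φ = arcsin(p_z) ≈ 1.29°, λ = atan2(p_y, p_x) ≈ -60.48°.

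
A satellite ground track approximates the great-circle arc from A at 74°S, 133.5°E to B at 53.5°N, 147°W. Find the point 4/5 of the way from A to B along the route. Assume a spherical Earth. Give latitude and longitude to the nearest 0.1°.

Convert each endpoint to a unit vector on the sphere (x = cos φ cos λ, y = cos φ sin λ, z = sin φ).
The central angle between the endpoints is δ = arccos(p₁·p₂) ≈ 2.408 rad (138.0°).
Interpolate at f = 4/5 with slerp weights a = sin((1−f)δ)/sin δ ≈ 0.692, b = sin(fδ)/sin δ ≈ 1.400.
p = a·p₁ + b·p₂ ≈ (-0.830, -0.315, 0.460); φ = arcsin(p_z) ≈ 27.42°, λ = atan2(p_y, p_x) ≈ -159.20°.

≈ 27.4°N, 159.2°W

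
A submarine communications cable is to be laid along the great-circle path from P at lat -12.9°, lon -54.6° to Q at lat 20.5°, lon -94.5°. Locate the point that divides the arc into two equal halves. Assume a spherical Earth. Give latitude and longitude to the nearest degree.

Convert each endpoint to a unit vector on the sphere (x = cos φ cos λ, y = cos φ sin λ, z = sin φ).
The central angle between the endpoints is δ = arccos(p₁·p₂) ≈ 0.899 rad (51.5°).
Interpolate at f = 1/2 with slerp weights a = sin((1−f)δ)/sin δ ≈ 0.555, b = sin(fδ)/sin δ ≈ 0.555.
p = a·p₁ + b·p₂ ≈ (0.273, -0.960, 0.070); φ = arcsin(p_z) ≈ 4.04°, λ = atan2(p_y, p_x) ≈ -74.14°.

≈ lat 4°, lon -74°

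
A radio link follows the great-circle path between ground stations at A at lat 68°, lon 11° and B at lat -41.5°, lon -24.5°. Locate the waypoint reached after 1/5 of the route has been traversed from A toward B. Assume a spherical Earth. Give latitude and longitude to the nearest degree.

≈ lat 47°, lon -4°

Write both endpoints as unit vectors p₁, p₂ with components (cos φ cos λ, cos φ sin λ, sin φ).
The central angle between the endpoints is δ = arccos(p₁·p₂) ≈ 1.967 rad (112.7°).
Interpolate at f = 1/5 with slerp weights a = sin((1−f)δ)/sin δ ≈ 1.084, b = sin(fδ)/sin δ ≈ 0.416.
p = a·p₁ + b·p₂ ≈ (0.682, -0.052, 0.730); φ = arcsin(p_z) ≈ 46.86°, λ = atan2(p_y, p_x) ≈ -4.33°.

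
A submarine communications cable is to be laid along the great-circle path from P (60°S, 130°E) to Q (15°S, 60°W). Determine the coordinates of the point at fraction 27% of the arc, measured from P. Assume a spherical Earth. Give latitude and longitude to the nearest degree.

≈ (85°S, 164°W)

The haversine formula gives a central angle δ ≈ 1.825 rad (104.6°) between the endpoints.
Interpolate at f = 0.27 with slerp weights a = sin((1−f)δ)/sin δ ≈ 1.004, b = sin(fδ)/sin δ ≈ 0.489.
p = a·p₁ + b·p₂ ≈ (-0.087, -0.024, -0.996); φ = arcsin(p_z) ≈ -84.84°, λ = atan2(p_y, p_x) ≈ -164.31°.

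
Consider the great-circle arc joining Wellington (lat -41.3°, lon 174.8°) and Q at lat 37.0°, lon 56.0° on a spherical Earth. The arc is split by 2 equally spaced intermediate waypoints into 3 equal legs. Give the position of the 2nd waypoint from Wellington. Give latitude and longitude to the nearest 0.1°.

Convert each endpoint to a unit vector on the sphere (x = cos φ cos λ, y = cos φ sin λ, z = sin φ).
The central angle between the endpoints is δ = arccos(p₁·p₂) ≈ 2.327 rad (133.3°).
Interpolate at f = 2/3 with slerp weights a = sin((1−f)δ)/sin δ ≈ 0.963, b = sin(fδ)/sin δ ≈ 1.375.
p = a·p₁ + b·p₂ ≈ (-0.106, 0.976, 0.192); φ = arcsin(p_z) ≈ 11.06°, λ = atan2(p_y, p_x) ≈ 96.22°.

≈ lat 11.1°, lon 96.2°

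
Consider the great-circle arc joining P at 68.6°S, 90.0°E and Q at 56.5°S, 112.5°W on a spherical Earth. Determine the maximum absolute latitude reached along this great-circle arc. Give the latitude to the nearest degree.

≈ 85°S

The great circle lies in the plane with unit normal n̂ = (p₁ × p₂)/|p₁ × p₂|.
Here n̂_z ≈ +0.095; the vertex latitude is φ_max = arccos|n̂_z| ≈ 84.5°.
Check via Clairaut: cos φ_max = |cos φ₁| · sin C = cos(68.6°)·sin(164.8°) ≈ 0.095, again giving ≈ 84.5°.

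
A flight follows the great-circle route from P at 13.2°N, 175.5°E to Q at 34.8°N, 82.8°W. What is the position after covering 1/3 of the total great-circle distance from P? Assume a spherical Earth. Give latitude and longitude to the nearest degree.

The haversine formula gives a central angle δ ≈ 1.603 rad (91.8°) between the endpoints.
Interpolate at f = 1/3 with slerp weights a = sin((1−f)δ)/sin δ ≈ 0.877, b = sin(fδ)/sin δ ≈ 0.509.
p = a·p₁ + b·p₂ ≈ (-0.799, -0.348, 0.491); φ = arcsin(p_z) ≈ 29.40°, λ = atan2(p_y, p_x) ≈ -156.45°.

≈ 29°N, 156°W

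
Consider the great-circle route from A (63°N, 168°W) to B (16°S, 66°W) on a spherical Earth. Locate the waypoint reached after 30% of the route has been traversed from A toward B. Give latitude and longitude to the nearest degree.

Write both endpoints as unit vectors p₁, p₂ with components (cos φ cos λ, cos φ sin λ, sin φ).
The central angle between the endpoints is δ = arccos(p₁·p₂) ≈ 1.914 rad (109.7°).
Interpolate at f = 0.30 with slerp weights a = sin((1−f)δ)/sin δ ≈ 1.034, b = sin(fδ)/sin δ ≈ 0.577.
p = a·p₁ + b·p₂ ≈ (-0.234, -0.604, 0.762); φ = arcsin(p_z) ≈ 49.64°, λ = atan2(p_y, p_x) ≈ -111.14°.

≈ (50°N, 111°W)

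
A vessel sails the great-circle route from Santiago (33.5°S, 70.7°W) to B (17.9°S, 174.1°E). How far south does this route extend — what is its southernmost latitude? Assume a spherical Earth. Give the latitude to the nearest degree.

The great circle lies in the plane with unit normal n̂ = (p₁ × p₂)/|p₁ × p₂|.
Here n̂_z ≈ -0.728; the vertex latitude is φ_max = arccos|n̂_z| ≈ 43.2°.

≈ 43°S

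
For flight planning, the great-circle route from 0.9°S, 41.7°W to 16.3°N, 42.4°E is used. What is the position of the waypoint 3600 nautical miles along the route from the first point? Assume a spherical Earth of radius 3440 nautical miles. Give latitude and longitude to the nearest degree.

≈ 14°N, 17°E

Convert each endpoint to a unit vector on the sphere (x = cos φ cos λ, y = cos φ sin λ, z = sin φ).
The central angle between the endpoints is δ = arccos(p₁·p₂) ≈ 1.476 rad (84.6°). The total great-circle distance is δ·R ≈ 1.476 × 3440 ≈ 5079 nmi, so the target fraction is f = 3600/5079 ≈ 0.709.
Interpolate at f ≈ 0.709 with slerp weights a = sin((1−f)δ)/sin δ ≈ 0.419, b = sin(fδ)/sin δ ≈ 0.870.
p = a·p₁ + b·p₂ ≈ (0.929, 0.284, 0.237); φ = arcsin(p_z) ≈ 13.74°, λ = atan2(p_y, p_x) ≈ 17.02°.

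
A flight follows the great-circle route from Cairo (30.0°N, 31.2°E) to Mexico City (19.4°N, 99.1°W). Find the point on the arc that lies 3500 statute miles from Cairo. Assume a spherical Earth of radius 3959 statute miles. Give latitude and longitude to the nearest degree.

≈ 48°N, 32°W

Write both endpoints as unit vectors p₁, p₂ with components (cos φ cos λ, cos φ sin λ, sin φ).
The central angle between the endpoints is δ = arccos(p₁·p₂) ≈ 1.941 rad (111.2°). The total great-circle distance is δ·R ≈ 1.941 × 3959 ≈ 7686 mi, so the target fraction is f = 3500/7686 ≈ 0.455.
Interpolate at f ≈ 0.455 with slerp weights a = sin((1−f)δ)/sin δ ≈ 0.935, b = sin(fδ)/sin δ ≈ 0.830.
p = a·p₁ + b·p₂ ≈ (0.569, -0.353, 0.743); φ = arcsin(p_z) ≈ 47.98°, λ = atan2(p_y, p_x) ≈ -31.87°.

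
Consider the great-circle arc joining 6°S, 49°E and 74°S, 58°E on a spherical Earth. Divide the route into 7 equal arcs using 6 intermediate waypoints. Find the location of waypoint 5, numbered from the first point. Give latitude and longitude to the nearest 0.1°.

≈ 54.6°S, 52.5°E

The haversine formula gives a central angle δ ≈ 1.190 rad (68.2°) between the endpoints.
Interpolate at f = 5/7 with slerp weights a = sin((1−f)δ)/sin δ ≈ 0.359, b = sin(fδ)/sin δ ≈ 0.809.
p = a·p₁ + b·p₂ ≈ (0.353, 0.459, -0.816); φ = arcsin(p_z) ≈ -54.64°, λ = atan2(p_y, p_x) ≈ 52.46°.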